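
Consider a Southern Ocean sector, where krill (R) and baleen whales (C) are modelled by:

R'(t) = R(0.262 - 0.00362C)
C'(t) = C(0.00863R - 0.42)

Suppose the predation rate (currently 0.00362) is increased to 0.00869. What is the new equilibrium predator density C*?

C* ≈ 30.1

At the interior fixed point, setting dR/dt = 0 with R > 0 fixes C* = (prey growth rate)/(RC coefficient) — independent of the other coefficients.
With the change, C* = 0.262/0.00869 = 30.1; it falls from 72.4.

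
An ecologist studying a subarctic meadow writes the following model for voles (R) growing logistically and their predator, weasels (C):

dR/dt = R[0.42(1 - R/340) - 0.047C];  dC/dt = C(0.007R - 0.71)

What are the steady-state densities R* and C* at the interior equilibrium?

R* ≈ 101, C* ≈ 6.27

From dC/dt = 0 with C > 0: 0.007R* = 0.71, so R* = 101.
Substitute into dR/dt = 0: 0.42(1 - 101/340) = 0.047C*.
The bracket is 0.702, giving C* = 0.295/0.047 = 6.27.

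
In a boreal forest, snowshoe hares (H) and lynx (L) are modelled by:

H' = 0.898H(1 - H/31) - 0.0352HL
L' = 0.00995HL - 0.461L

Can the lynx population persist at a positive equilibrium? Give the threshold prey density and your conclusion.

The predator equation gives dL/dt > 0 only when H > 0.461/0.00995 = 46.3.
Without the predator, H → K = 31. Since 31 < 46.3, the predator cannot invade.

Threshold H = 46.3; K < 46.3, so no, the predator goes extinct.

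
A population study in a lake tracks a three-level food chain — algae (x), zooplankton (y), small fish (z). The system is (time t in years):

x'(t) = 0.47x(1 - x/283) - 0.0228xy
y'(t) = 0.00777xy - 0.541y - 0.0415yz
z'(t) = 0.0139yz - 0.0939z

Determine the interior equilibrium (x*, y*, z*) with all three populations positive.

From dz/dt = 0: 0.0139y* = 0.0939, so y* = 6.76.
From dx/dt = 0: 0.47(1 - x*/283) = 0.0228·6.76, giving x* = 283·(1 - 0.328) = 190.
From dy/dt = 0: 0.00777·190 - 0.541 = 0.0415z*, so z* = 0.937/0.0415 = 22.6.

x* ≈ 190, y* ≈ 6.76, z* ≈ 22.6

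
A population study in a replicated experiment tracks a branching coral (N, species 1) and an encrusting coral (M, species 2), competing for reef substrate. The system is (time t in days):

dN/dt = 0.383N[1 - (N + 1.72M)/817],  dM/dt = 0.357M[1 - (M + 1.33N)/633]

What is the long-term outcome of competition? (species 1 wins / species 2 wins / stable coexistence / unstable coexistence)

Compare the nullcline intercepts: K1/α12 = 817/1.72 = 475 < K2 = 633; K2/α21 = 633/1.33 = 476 < K1 = 817.
Since both are reversed, neither can invade when rare; the interior point is a saddle.

unstable coexistence (outcome depends on initial conditions)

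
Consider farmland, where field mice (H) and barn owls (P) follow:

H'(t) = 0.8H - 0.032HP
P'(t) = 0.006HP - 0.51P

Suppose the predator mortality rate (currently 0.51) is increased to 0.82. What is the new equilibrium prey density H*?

At the interior fixed point, setting dP/dt = 0 with P > 0 fixes H* = (predator death rate)/(HP coefficient) — independent of the other coefficients.
With the change, H* = 0.82/0.006 = 137; it rises from 85.

H* ≈ 137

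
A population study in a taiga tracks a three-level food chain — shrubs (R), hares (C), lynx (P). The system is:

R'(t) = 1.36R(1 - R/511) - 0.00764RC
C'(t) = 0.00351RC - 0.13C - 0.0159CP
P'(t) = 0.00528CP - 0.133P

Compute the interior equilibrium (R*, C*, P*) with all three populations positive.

R* ≈ 439, C* ≈ 25.2, P* ≈ 88.7

From dP/dt = 0: 0.00528C* = 0.133, so C* = 25.2.
From dR/dt = 0: 1.36(1 - R*/511) = 0.00764·25.2, giving R* = 511·(1 - 0.142) = 439.
From dC/dt = 0: 0.00351·439 - 0.13 = 0.0159P*, so P* = 1.41/0.0159 = 88.7.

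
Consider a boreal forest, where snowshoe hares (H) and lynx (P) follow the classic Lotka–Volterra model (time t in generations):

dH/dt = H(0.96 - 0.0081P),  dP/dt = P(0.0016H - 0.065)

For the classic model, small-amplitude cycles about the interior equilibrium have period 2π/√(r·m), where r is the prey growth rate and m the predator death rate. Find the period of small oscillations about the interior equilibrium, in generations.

Here r = 0.96 and m = 0.065, so r·m = 0.0624.
ω = √0.0624 = 0.25 per generation, hence T = 2π/ω ≈ 25.2 generations.

T ≈ 25.2 generations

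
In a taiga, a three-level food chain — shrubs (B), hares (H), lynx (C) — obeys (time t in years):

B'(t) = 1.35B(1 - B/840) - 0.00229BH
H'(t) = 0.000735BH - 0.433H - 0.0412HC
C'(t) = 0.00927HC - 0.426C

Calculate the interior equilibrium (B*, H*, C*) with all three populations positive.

B* ≈ 775, H* ≈ 46, C* ≈ 3.31

From dC/dt = 0: 0.00927H* = 0.426, so H* = 46.
From dB/dt = 0: 1.35(1 - B*/840) = 0.00229·46, giving B* = 840·(1 - 0.078) = 775.
From dH/dt = 0: 0.000735·775 - 0.433 = 0.0412C*, so C* = 0.136/0.0412 = 3.31.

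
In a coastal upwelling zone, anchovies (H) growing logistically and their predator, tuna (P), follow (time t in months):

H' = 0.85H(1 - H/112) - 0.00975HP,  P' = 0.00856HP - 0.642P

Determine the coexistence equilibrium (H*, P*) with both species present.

H* ≈ 75, P* ≈ 28.8

From dP/dt = 0 with P > 0: 0.00856H* = 0.642, so H* = 75.
Substitute into dH/dt = 0: 0.85(1 - 75/112) = 0.00975P*.
The bracket is 0.33, giving P* = 0.281/0.00975 = 28.8.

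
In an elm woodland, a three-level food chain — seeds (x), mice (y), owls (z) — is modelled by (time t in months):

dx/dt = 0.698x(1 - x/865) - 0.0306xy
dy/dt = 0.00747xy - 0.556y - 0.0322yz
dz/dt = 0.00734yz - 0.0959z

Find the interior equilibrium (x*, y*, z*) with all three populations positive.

From dz/dt = 0: 0.00734y* = 0.0959, so y* = 13.1.
From dx/dt = 0: 0.698(1 - x*/865) = 0.0306·13.1, giving x* = 865·(1 - 0.573) = 370.
From dy/dt = 0: 0.00747·370 - 0.556 = 0.0322z*, so z* = 2.2/0.0322 = 68.5.

x* ≈ 370, y* ≈ 13.1, z* ≈ 68.5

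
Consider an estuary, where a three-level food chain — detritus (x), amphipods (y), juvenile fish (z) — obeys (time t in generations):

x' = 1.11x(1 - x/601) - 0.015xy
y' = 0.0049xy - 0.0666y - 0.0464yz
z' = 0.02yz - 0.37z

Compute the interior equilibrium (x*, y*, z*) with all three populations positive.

From dz/dt = 0: 0.02y* = 0.37, so y* = 18.5.
From dx/dt = 0: 1.11(1 - x*/601) = 0.015·18.5, giving x* = 601·(1 - 0.25) = 451.
From dy/dt = 0: 0.0049·451 - 0.0666 = 0.0464z*, so z* = 2.14/0.0464 = 46.2.

x* ≈ 451, y* ≈ 18.5, z* ≈ 46.2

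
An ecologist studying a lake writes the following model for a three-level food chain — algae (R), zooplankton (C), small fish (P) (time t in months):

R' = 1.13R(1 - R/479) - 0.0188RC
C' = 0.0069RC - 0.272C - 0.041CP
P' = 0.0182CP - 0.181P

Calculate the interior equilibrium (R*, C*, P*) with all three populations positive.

R* ≈ 400, C* ≈ 9.95, P* ≈ 60.6

From dP/dt = 0: 0.0182C* = 0.181, so C* = 9.95.
From dR/dt = 0: 1.13(1 - R*/479) = 0.0188·9.95, giving R* = 479·(1 - 0.165) = 400.
From dC/dt = 0: 0.0069·400 - 0.272 = 0.041P*, so P* = 2.49/0.041 = 60.6.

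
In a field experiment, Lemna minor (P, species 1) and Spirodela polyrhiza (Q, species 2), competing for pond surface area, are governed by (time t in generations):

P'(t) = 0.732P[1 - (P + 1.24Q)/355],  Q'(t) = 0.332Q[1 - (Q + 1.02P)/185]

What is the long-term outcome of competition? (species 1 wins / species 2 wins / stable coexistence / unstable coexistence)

species 1 excludes species 2

Compare the nullcline intercepts: K1/α12 = 355/1.24 = 286 > K2 = 185; K2/α21 = 185/1.02 = 181 < K1 = 355.
Since the inequalities point opposite ways, species 1 can invade but species 2 cannot.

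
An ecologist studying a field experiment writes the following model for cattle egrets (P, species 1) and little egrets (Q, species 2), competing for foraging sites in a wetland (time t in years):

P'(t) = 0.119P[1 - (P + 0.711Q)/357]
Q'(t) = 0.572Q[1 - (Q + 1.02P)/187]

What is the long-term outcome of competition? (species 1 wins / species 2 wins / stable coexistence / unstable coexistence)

Compare the nullcline intercepts: K1/α12 = 357/0.711 = 502 > K2 = 187; K2/α21 = 187/1.02 = 183 < K1 = 357.
Since the inequalities point opposite ways, species 1 can invade but species 2 cannot.

species 1 excludes species 2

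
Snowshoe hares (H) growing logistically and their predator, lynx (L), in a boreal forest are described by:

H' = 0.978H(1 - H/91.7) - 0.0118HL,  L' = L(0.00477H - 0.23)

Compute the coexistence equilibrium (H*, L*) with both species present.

From dL/dt = 0 with L > 0: 0.00477H* = 0.23, so H* = 48.2.
Substitute into dH/dt = 0: 0.978(1 - 48.2/91.7) = 0.0118L*.
The bracket is 0.474, giving L* = 0.464/0.0118 = 39.3.

H* ≈ 48.2, L* ≈ 39.3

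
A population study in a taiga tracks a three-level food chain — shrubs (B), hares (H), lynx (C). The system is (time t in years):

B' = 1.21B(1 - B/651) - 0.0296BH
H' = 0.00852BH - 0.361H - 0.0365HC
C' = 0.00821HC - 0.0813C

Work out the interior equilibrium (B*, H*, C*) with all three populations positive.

From dC/dt = 0: 0.00821H* = 0.0813, so H* = 9.9.
From dB/dt = 0: 1.21(1 - B*/651) = 0.0296·9.9, giving B* = 651·(1 - 0.242) = 493.
From dH/dt = 0: 0.00852·493 - 0.361 = 0.0365C*, so C* = 3.84/0.0365 = 105.

B* ≈ 493, H* ≈ 9.9, C* ≈ 105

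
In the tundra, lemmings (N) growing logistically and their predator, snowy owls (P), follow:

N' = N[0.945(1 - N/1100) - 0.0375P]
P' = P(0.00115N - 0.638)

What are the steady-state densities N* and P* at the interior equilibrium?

From dP/dt = 0 with P > 0: 0.00115N* = 0.638, so N* = 555.
Substitute into dN/dt = 0: 0.945(1 - 555/1100) = 0.0375P*.
The bracket is 0.496, giving P* = 0.468/0.0375 = 12.5.

N* ≈ 555, P* ≈ 12.5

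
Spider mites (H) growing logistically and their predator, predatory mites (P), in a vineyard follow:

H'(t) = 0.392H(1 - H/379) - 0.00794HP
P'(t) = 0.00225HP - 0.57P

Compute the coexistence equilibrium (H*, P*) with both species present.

From dP/dt = 0 with P > 0: 0.00225H* = 0.57, so H* = 253.
Substitute into dH/dt = 0: 0.392(1 - 253/379) = 0.00794P*.
The bracket is 0.332, giving P* = 0.13/0.00794 = 16.4.

H* ≈ 253, P* ≈ 16.4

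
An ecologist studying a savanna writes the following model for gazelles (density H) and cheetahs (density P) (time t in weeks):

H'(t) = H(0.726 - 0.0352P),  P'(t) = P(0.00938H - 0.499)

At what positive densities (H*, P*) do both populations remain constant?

H* ≈ 53.2, P* ≈ 20.6

Set dP/dt = 0 with P > 0: 0.00938H - 0.499 = 0, so H* = 0.499/0.00938 = 53.2.
Set dH/dt = 0 with H > 0: 0.726 - 0.0352P = 0, so P* = 0.726/0.0352 = 20.6.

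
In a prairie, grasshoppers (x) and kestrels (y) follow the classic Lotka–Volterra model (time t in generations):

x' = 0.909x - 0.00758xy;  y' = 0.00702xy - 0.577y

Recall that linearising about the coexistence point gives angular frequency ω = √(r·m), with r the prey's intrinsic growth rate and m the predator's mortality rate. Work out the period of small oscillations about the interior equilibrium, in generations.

Here r = 0.909 and m = 0.577, so r·m = 0.524.
ω = √0.524 = 0.724 per generation, hence T = 2π/ω ≈ 8.68 generations.

T ≈ 8.68 generations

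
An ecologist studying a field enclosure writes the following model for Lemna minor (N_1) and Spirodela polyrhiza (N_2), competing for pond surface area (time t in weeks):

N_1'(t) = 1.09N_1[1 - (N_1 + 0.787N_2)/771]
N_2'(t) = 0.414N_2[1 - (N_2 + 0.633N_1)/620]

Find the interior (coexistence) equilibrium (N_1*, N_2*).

Setting both brackets to zero gives the nullclines N_1 + 0.787N_2 = 771 and 0.633N_1 + N_2 = 620.
Substituting N_2 = 620 - 0.633N_1 into the first: N_1(1 - 0.787·0.633) = 771 - 0.787·620.
So N_1* = 283/0.502 = 564, and then N_2* = 620 - 0.633·564 = 263.

N_1* ≈ 564, N_2* ≈ 263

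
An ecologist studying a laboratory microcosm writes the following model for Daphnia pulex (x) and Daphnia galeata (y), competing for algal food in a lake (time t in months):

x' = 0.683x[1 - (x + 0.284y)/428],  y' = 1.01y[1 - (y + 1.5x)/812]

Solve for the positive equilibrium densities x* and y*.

Setting both brackets to zero gives the nullclines x + 0.284y = 428 and 1.5x + y = 812.
Substituting y = 812 - 1.5x into the first: x(1 - 0.284·1.5) = 428 - 0.284·812.
So x* = 197/0.574 = 344, and then y* = 812 - 1.5·344 = 296.

x* ≈ 344, y* ≈ 296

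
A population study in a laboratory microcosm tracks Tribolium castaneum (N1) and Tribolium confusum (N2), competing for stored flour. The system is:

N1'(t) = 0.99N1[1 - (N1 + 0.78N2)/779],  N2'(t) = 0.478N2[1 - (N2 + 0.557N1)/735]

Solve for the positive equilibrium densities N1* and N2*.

Setting both brackets to zero gives the nullclines N1 + 0.78N2 = 779 and 0.557N1 + N2 = 735.
Substituting N2 = 735 - 0.557N1 into the first: N1(1 - 0.78·0.557) = 779 - 0.78·735.
So N1* = 206/0.566 = 364, and then N2* = 735 - 0.557·364 = 532.

N1* ≈ 364, N2* ≈ 532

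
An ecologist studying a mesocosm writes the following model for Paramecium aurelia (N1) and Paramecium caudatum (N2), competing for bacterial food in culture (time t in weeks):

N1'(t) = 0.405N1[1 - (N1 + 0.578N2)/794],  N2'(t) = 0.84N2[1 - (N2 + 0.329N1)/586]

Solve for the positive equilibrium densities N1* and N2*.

Setting both brackets to zero gives the nullclines N1 + 0.578N2 = 794 and 0.329N1 + N2 = 586.
Substituting N2 = 586 - 0.329N1 into the first: N1(1 - 0.578·0.329) = 794 - 0.578·586.
So N1* = 455/0.81 = 562, and then N2* = 586 - 0.329·562 = 401.

N1* ≈ 562, N2* ≈ 401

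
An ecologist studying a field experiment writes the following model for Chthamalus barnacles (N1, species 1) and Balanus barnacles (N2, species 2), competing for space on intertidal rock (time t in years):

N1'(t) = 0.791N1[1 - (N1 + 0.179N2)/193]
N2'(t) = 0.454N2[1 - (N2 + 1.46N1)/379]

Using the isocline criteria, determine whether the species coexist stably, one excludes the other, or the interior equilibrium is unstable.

stable coexistence

Compare the nullcline intercepts: K1/α12 = 193/0.179 = 1080 > K2 = 379; K2/α21 = 379/1.46 = 260 > K1 = 193.
Since both inequalities hold, each species can invade when rare, so the interior equilibrium is stable.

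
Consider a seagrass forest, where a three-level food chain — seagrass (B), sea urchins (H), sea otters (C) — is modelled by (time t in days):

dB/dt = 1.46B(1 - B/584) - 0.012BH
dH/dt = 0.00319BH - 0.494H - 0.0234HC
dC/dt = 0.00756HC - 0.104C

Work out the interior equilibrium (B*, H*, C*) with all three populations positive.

From dC/dt = 0: 0.00756H* = 0.104, so H* = 13.8.
From dB/dt = 0: 1.46(1 - B*/584) = 0.012·13.8, giving B* = 584·(1 - 0.113) = 518.
From dH/dt = 0: 0.00319·518 - 0.494 = 0.0234C*, so C* = 1.16/0.0234 = 49.5.

B* ≈ 518, H* ≈ 13.8, C* ≈ 49.5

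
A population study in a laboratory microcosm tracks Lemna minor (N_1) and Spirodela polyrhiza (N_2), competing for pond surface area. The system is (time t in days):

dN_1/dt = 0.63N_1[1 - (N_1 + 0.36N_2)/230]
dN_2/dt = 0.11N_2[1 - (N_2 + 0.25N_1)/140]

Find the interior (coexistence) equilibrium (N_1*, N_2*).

N_1* ≈ 197, N_2* ≈ 90.7

Setting both brackets to zero gives the nullclines N_1 + 0.36N_2 = 230 and 0.25N_1 + N_2 = 140.
Substituting N_2 = 140 - 0.25N_1 into the first: N_1(1 - 0.36·0.25) = 230 - 0.36·140.
So N_1* = 180/0.91 = 197, and then N_2* = 140 - 0.25·197 = 90.7.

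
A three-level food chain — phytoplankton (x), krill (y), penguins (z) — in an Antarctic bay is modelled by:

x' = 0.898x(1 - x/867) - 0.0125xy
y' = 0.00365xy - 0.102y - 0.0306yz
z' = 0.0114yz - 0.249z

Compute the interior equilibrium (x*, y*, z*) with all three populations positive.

x* ≈ 603, y* ≈ 21.8, z* ≈ 68.6

From dz/dt = 0: 0.0114y* = 0.249, so y* = 21.8.
From dx/dt = 0: 0.898(1 - x*/867) = 0.0125·21.8, giving x* = 867·(1 - 0.304) = 603.
From dy/dt = 0: 0.00365·603 - 0.102 = 0.0306z*, so z* = 2.1/0.0306 = 68.6.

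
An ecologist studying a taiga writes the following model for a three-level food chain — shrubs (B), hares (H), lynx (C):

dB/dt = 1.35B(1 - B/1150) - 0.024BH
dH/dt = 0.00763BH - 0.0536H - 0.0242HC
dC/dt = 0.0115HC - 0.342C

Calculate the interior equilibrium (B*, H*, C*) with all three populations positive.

B* ≈ 542, H* ≈ 29.7, C* ≈ 169

From dC/dt = 0: 0.0115H* = 0.342, so H* = 29.7.
From dB/dt = 0: 1.35(1 - B*/1150) = 0.024·29.7, giving B* = 1150·(1 - 0.529) = 542.
From dH/dt = 0: 0.00763·542 - 0.0536 = 0.0242C*, so C* = 4.08/0.0242 = 169.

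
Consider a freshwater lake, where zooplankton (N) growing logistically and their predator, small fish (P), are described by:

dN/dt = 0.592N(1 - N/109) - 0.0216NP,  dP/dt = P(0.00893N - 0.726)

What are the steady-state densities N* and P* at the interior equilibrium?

N* ≈ 81.3, P* ≈ 6.97

From dP/dt = 0 with P > 0: 0.00893N* = 0.726, so N* = 81.3.
Substitute into dN/dt = 0: 0.592(1 - 81.3/109) = 0.0216P*.
The bracket is 0.254, giving P* = 0.15/0.0216 = 6.97.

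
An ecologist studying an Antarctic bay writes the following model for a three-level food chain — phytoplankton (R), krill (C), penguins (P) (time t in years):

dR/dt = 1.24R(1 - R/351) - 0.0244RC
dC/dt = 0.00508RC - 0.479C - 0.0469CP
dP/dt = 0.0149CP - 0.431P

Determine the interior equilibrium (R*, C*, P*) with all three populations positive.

From dP/dt = 0: 0.0149C* = 0.431, so C* = 28.9.
From dR/dt = 0: 1.24(1 - R*/351) = 0.0244·28.9, giving R* = 351·(1 - 0.569) = 151.
From dC/dt = 0: 0.00508·151 - 0.479 = 0.0469P*, so P* = 0.289/0.0469 = 6.17.

R* ≈ 151, C* ≈ 28.9, P* ≈ 6.17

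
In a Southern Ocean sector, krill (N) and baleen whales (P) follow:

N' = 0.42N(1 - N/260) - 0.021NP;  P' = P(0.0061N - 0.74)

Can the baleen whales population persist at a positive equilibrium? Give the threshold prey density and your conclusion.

Threshold N = 121; K > 121, so yes, the predator persists.

The predator equation gives dP/dt > 0 only when N > 0.74/0.0061 = 121.
Without the predator, N → K = 260. Since 260 > 121, the predator can invade and persist.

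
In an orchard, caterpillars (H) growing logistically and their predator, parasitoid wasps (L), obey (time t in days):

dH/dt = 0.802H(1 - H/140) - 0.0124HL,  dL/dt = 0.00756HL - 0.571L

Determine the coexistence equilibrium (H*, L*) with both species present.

From dL/dt = 0 with L > 0: 0.00756H* = 0.571, so H* = 75.5.
Substitute into dH/dt = 0: 0.802(1 - 75.5/140) = 0.0124L*.
The bracket is 0.461, giving L* = 0.369/0.0124 = 29.8.

H* ≈ 75.5, L* ≈ 29.8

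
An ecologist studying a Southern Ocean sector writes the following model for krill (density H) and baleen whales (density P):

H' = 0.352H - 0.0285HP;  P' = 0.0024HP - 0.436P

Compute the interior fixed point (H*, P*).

Set dP/dt = 0 with P > 0: 0.0024H - 0.436 = 0, so H* = 0.436/0.0024 = 182.
Set dH/dt = 0 with H > 0: 0.352 - 0.0285P = 0, so P* = 0.352/0.0285 = 12.4.

H* ≈ 182, P* ≈ 12.4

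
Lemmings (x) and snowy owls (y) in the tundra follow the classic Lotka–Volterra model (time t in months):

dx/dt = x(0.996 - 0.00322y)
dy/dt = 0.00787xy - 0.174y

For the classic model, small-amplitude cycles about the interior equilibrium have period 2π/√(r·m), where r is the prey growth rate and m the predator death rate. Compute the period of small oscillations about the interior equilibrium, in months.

Here r = 0.996 and m = 0.174, so r·m = 0.173.
ω = √0.173 = 0.416 per month, hence T = 2π/ω ≈ 15.1 months.

T ≈ 15.1 months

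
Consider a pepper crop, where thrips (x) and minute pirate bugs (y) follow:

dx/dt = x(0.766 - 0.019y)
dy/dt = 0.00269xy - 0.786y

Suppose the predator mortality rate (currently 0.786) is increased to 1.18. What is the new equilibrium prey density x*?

At the interior fixed point, setting dy/dt = 0 with y > 0 fixes x* = (predator death rate)/(xy coefficient) — independent of the other coefficients.
With the change, x* = 1.18/0.00269 = 439; it rises from 292.

x* ≈ 439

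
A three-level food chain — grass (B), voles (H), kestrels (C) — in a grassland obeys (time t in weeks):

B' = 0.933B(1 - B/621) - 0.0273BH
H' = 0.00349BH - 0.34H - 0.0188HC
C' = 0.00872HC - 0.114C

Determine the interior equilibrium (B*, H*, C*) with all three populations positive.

B* ≈ 383, H* ≈ 13.1, C* ≈ 53.1

From dC/dt = 0: 0.00872H* = 0.114, so H* = 13.1.
From dB/dt = 0: 0.933(1 - B*/621) = 0.0273·13.1, giving B* = 621·(1 - 0.383) = 383.
From dH/dt = 0: 0.00349·383 - 0.34 = 0.0188C*, so C* = 0.998/0.0188 = 53.1.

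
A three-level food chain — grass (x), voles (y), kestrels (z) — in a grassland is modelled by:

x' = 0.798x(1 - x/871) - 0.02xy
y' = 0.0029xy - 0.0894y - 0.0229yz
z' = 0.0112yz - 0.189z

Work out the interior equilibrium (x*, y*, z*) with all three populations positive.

From dz/dt = 0: 0.0112y* = 0.189, so y* = 16.9.
From dx/dt = 0: 0.798(1 - x*/871) = 0.02·16.9, giving x* = 871·(1 - 0.423) = 503.
From dy/dt = 0: 0.0029·503 - 0.0894 = 0.0229z*, so z* = 1.37/0.0229 = 59.7.

x* ≈ 503, y* ≈ 16.9, z* ≈ 59.7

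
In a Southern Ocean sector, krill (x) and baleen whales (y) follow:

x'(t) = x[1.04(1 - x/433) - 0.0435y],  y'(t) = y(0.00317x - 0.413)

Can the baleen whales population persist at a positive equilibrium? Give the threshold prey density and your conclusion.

The predator equation gives dy/dt > 0 only when x > 0.413/0.00317 = 130.
Without the predator, x → K = 433. Since 433 > 130, the predator can invade and persist.

Threshold x = 130; K > 130, so yes, the predator persists.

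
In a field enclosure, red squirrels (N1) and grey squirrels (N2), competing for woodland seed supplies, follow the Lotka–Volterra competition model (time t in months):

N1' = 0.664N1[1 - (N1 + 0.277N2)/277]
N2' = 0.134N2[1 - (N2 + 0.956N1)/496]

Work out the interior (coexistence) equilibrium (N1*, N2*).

N1* ≈ 190, N2* ≈ 314

Setting both brackets to zero gives the nullclines N1 + 0.277N2 = 277 and 0.956N1 + N2 = 496.
Substituting N2 = 496 - 0.956N1 into the first: N1(1 - 0.277·0.956) = 277 - 0.277·496.
So N1* = 140/0.735 = 190, and then N2* = 496 - 0.956·190 = 314.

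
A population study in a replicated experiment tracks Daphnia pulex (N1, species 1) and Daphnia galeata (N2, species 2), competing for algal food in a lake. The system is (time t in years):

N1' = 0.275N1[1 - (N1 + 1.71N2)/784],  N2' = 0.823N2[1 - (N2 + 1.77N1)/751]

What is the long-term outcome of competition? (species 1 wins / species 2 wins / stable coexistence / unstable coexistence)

unstable coexistence (outcome depends on initial conditions)

Compare the nullcline intercepts: K1/α12 = 784/1.71 = 458 < K2 = 751; K2/α21 = 751/1.77 = 424 < K1 = 784.
Since both are reversed, neither can invade when rare; the interior point is a saddle.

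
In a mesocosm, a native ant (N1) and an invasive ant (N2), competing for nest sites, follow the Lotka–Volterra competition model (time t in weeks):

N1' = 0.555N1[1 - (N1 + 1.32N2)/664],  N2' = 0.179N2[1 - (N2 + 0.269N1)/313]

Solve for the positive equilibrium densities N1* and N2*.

N1* ≈ 389, N2* ≈ 208

Setting both brackets to zero gives the nullclines N1 + 1.32N2 = 664 and 0.269N1 + N2 = 313.
Substituting N2 = 313 - 0.269N1 into the first: N1(1 - 1.32·0.269) = 664 - 1.32·313.
So N1* = 251/0.645 = 389, and then N2* = 313 - 0.269·389 = 208.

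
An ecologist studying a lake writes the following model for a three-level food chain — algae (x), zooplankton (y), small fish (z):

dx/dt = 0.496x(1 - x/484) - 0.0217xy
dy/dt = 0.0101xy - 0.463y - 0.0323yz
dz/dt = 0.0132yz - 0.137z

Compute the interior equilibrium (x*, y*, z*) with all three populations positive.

From dz/dt = 0: 0.0132y* = 0.137, so y* = 10.4.
From dx/dt = 0: 0.496(1 - x*/484) = 0.0217·10.4, giving x* = 484·(1 - 0.454) = 264.
From dy/dt = 0: 0.0101·264 - 0.463 = 0.0323z*, so z* = 2.21/0.0323 = 68.3.

x* ≈ 264, y* ≈ 10.4, z* ≈ 68.3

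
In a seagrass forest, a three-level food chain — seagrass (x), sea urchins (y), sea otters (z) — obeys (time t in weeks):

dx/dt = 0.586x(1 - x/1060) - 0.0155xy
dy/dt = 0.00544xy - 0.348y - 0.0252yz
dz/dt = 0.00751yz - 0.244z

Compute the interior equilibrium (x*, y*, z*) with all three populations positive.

From dz/dt = 0: 0.00751y* = 0.244, so y* = 32.5.
From dx/dt = 0: 0.586(1 - x*/1060) = 0.0155·32.5, giving x* = 1060·(1 - 0.859) = 149.
From dy/dt = 0: 0.00544·149 - 0.348 = 0.0252z*, so z* = 0.463/0.0252 = 18.4.

x* ≈ 149, y* ≈ 32.5, z* ≈ 18.4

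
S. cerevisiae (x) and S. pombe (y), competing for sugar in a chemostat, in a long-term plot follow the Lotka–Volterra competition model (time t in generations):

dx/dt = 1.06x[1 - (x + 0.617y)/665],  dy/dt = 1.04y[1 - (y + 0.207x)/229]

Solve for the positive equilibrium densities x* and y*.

x* ≈ 600, y* ≈ 105

Setting both brackets to zero gives the nullclines x + 0.617y = 665 and 0.207x + y = 229.
Substituting y = 229 - 0.207x into the first: x(1 - 0.617·0.207) = 665 - 0.617·229.
So x* = 524/0.872 = 600, and then y* = 229 - 0.207·600 = 105.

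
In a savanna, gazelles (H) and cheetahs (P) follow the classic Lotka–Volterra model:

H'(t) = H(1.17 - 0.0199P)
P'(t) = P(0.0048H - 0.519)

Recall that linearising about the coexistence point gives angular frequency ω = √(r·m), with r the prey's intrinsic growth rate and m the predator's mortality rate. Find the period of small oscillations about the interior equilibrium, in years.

T ≈ 8.06 years

Here r = 1.17 and m = 0.519, so r·m = 0.607.
ω = √0.607 = 0.779 per year, hence T = 2π/ω ≈ 8.06 years.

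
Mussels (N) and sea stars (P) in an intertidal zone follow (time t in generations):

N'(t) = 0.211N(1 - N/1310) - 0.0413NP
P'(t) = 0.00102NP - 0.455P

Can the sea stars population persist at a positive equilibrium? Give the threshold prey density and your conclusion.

Threshold N = 446; K > 446, so yes, the predator persists.

The predator equation gives dP/dt > 0 only when N > 0.455/0.00102 = 446.
Without the predator, N → K = 1310. Since 1310 > 446, the predator can invade and persist.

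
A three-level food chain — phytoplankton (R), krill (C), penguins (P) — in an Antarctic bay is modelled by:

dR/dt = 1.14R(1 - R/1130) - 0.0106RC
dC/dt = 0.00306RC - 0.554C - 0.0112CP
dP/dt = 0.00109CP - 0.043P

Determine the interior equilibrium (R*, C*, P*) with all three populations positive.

From dP/dt = 0: 0.00109C* = 0.043, so C* = 39.4.
From dR/dt = 0: 1.14(1 - R*/1130) = 0.0106·39.4, giving R* = 1130·(1 - 0.367) = 716.
From dC/dt = 0: 0.00306·716 - 0.554 = 0.0112P*, so P* = 1.64/0.0112 = 146.

R* ≈ 716, C* ≈ 39.4, P* ≈ 146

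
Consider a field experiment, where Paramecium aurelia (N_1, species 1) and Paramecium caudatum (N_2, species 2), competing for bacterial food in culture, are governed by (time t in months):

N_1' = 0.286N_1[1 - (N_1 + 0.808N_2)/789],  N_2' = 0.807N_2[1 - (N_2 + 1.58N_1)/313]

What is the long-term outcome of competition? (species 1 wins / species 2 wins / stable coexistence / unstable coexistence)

species 1 excludes species 2

Compare the nullcline intercepts: K1/α12 = 789/0.808 = 976 > K2 = 313; K2/α21 = 313/1.58 = 198 < K1 = 789.
Since the inequalities point opposite ways, species 1 can invade but species 2 cannot.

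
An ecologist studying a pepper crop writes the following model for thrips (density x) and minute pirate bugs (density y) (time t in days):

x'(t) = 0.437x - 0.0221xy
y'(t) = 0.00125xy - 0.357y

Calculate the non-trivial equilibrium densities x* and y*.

x* ≈ 286, y* ≈ 19.8

Set dy/dt = 0 with y > 0: 0.00125x - 0.357 = 0, so x* = 0.357/0.00125 = 286.
Set dx/dt = 0 with x > 0: 0.437 - 0.0221y = 0, so y* = 0.437/0.0221 = 19.8.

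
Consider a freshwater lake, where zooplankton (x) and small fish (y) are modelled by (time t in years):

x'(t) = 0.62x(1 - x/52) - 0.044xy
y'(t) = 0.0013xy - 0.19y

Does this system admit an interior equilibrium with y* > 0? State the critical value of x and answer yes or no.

The predator equation gives dy/dt > 0 only when x > 0.19/0.0013 = 146.
Without the predator, x → K = 52. Since 52 < 146, the predator cannot invade.

Threshold x = 146; K < 146, so no, the predator goes extinct.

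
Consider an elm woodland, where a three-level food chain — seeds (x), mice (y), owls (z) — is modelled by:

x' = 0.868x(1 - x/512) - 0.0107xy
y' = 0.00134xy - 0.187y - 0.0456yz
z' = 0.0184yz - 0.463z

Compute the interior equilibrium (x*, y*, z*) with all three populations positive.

x* ≈ 353, y* ≈ 25.2, z* ≈ 6.28

From dz/dt = 0: 0.0184y* = 0.463, so y* = 25.2.
From dx/dt = 0: 0.868(1 - x*/512) = 0.0107·25.2, giving x* = 512·(1 - 0.31) = 353.
From dy/dt = 0: 0.00134·353 - 0.187 = 0.0456z*, so z* = 0.286/0.0456 = 6.28.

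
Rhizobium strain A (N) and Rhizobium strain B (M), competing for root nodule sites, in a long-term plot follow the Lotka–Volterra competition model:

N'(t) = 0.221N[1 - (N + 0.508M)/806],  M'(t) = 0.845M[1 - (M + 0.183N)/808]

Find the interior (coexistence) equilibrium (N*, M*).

N* ≈ 436, M* ≈ 728

Setting both brackets to zero gives the nullclines N + 0.508M = 806 and 0.183N + M = 808.
Substituting M = 808 - 0.183N into the first: N(1 - 0.508·0.183) = 806 - 0.508·808.
So N* = 396/0.907 = 436, and then M* = 808 - 0.183·436 = 728.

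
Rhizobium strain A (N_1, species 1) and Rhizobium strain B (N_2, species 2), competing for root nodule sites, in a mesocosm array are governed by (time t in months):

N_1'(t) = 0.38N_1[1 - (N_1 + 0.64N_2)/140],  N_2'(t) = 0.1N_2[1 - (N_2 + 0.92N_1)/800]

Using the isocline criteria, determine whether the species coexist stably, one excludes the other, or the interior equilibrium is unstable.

Compare the nullcline intercepts: K1/α12 = 140/0.64 = 219 < K2 = 800; K2/α21 = 800/0.92 = 870 > K1 = 140.
Since the inequalities point opposite ways, species 2 can invade but species 1 cannot.

species 2 excludes species 1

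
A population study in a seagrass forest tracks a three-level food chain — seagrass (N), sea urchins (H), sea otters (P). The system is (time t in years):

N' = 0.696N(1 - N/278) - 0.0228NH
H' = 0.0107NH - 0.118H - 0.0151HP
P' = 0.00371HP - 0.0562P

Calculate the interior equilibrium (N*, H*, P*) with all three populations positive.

From dP/dt = 0: 0.00371H* = 0.0562, so H* = 15.1.
From dN/dt = 0: 0.696(1 - N*/278) = 0.0228·15.1, giving N* = 278·(1 - 0.496) = 140.
From dH/dt = 0: 0.0107·140 - 0.118 = 0.0151P*, so P* = 1.38/0.0151 = 91.4.

N* ≈ 140, H* ≈ 15.1, P* ≈ 91.4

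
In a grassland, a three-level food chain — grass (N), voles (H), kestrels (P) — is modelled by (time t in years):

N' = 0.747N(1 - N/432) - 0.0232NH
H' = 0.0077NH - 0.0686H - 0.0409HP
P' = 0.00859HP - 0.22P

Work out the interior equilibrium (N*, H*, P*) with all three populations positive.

N* ≈ 88.4, H* ≈ 25.6, P* ≈ 15

From dP/dt = 0: 0.00859H* = 0.22, so H* = 25.6.
From dN/dt = 0: 0.747(1 - N*/432) = 0.0232·25.6, giving N* = 432·(1 - 0.795) = 88.4.
From dH/dt = 0: 0.0077·88.4 - 0.0686 = 0.0409P*, so P* = 0.612/0.0409 = 15.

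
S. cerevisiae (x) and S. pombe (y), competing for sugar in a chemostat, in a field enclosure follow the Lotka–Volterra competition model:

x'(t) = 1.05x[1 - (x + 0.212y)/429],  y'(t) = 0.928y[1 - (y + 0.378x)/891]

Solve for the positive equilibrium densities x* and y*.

Setting both brackets to zero gives the nullclines x + 0.212y = 429 and 0.378x + y = 891.
Substituting y = 891 - 0.378x into the first: x(1 - 0.212·0.378) = 429 - 0.212·891.
So x* = 240/0.92 = 261, and then y* = 891 - 0.378·261 = 792.

x* ≈ 261, y* ≈ 792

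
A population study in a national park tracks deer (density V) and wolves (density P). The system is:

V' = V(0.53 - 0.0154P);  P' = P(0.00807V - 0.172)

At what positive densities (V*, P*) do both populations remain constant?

Set dP/dt = 0 with P > 0: 0.00807V - 0.172 = 0, so V* = 0.172/0.00807 = 21.3.
Set dV/dt = 0 with V > 0: 0.53 - 0.0154P = 0, so P* = 0.53/0.0154 = 34.4.

V* ≈ 21.3, P* ≈ 34.4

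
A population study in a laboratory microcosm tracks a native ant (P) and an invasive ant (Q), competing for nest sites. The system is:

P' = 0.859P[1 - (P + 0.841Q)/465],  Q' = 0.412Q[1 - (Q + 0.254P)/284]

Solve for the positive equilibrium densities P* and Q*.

Setting both brackets to zero gives the nullclines P + 0.841Q = 465 and 0.254P + Q = 284.
Substituting Q = 284 - 0.254P into the first: P(1 - 0.841·0.254) = 465 - 0.841·284.
So P* = 226/0.786 = 288, and then Q* = 284 - 0.254·288 = 211.

P* ≈ 288, Q* ≈ 211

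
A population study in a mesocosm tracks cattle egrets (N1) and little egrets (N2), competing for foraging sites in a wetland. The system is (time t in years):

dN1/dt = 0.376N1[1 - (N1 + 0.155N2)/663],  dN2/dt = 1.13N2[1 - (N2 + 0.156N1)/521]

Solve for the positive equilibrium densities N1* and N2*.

Setting both brackets to zero gives the nullclines N1 + 0.155N2 = 663 and 0.156N1 + N2 = 521.
Substituting N2 = 521 - 0.156N1 into the first: N1(1 - 0.155·0.156) = 663 - 0.155·521.
So N1* = 582/0.976 = 597, and then N2* = 521 - 0.156·597 = 428.

N1* ≈ 597, N2* ≈ 428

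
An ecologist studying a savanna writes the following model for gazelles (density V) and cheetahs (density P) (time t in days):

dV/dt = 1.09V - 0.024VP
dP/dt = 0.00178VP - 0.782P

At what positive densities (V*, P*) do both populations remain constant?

V* ≈ 439, P* ≈ 45.4

Set dP/dt = 0 with P > 0: 0.00178V - 0.782 = 0, so V* = 0.782/0.00178 = 439.
Set dV/dt = 0 with V > 0: 1.09 - 0.024P = 0, so P* = 1.09/0.024 = 45.4.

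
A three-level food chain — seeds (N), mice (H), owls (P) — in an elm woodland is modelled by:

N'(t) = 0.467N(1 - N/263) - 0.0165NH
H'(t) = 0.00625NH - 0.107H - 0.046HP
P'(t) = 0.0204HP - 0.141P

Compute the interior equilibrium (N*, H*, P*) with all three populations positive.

N* ≈ 199, H* ≈ 6.91, P* ≈ 24.7

From dP/dt = 0: 0.0204H* = 0.141, so H* = 6.91.
From dN/dt = 0: 0.467(1 - N*/263) = 0.0165·6.91, giving N* = 263·(1 - 0.244) = 199.
From dH/dt = 0: 0.00625·199 - 0.107 = 0.046P*, so P* = 1.14/0.046 = 24.7.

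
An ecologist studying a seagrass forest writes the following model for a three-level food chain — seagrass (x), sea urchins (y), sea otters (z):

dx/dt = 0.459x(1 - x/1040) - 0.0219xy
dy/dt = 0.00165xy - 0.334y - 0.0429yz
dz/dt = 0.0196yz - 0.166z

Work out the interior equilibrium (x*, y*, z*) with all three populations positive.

From dz/dt = 0: 0.0196y* = 0.166, so y* = 8.47.
From dx/dt = 0: 0.459(1 - x*/1040) = 0.0219·8.47, giving x* = 1040·(1 - 0.404) = 620.
From dy/dt = 0: 0.00165·620 - 0.334 = 0.0429z*, so z* = 0.689/0.0429 = 16.1.

x* ≈ 620, y* ≈ 8.47, z* ≈ 16.1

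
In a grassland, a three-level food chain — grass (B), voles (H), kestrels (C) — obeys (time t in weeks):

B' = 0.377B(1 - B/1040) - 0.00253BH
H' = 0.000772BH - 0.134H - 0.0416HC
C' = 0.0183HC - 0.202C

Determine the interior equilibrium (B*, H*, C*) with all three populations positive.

From dC/dt = 0: 0.0183H* = 0.202, so H* = 11.
From dB/dt = 0: 0.377(1 - B*/1040) = 0.00253·11, giving B* = 1040·(1 - 0.0741) = 963.
From dH/dt = 0: 0.000772·963 - 0.134 = 0.0416C*, so C* = 0.609/0.0416 = 14.6.

B* ≈ 963, H* ≈ 11, C* ≈ 14.6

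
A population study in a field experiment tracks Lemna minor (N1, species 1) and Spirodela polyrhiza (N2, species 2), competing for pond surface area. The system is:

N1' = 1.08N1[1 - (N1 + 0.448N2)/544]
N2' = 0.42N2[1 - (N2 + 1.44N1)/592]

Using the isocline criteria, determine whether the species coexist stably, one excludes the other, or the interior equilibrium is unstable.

Compare the nullcline intercepts: K1/α12 = 544/0.448 = 1210 > K2 = 592; K2/α21 = 592/1.44 = 411 < K1 = 544.
Since the inequalities point opposite ways, species 1 can invade but species 2 cannot.

species 1 excludes species 2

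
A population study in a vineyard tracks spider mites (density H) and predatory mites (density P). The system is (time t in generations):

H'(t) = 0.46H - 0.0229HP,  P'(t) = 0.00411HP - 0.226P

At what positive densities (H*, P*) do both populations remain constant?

Set dP/dt = 0 with P > 0: 0.00411H - 0.226 = 0, so H* = 0.226/0.00411 = 55.
Set dH/dt = 0 with H > 0: 0.46 - 0.0229P = 0, so P* = 0.46/0.0229 = 20.1.

H* ≈ 55, P* ≈ 20.1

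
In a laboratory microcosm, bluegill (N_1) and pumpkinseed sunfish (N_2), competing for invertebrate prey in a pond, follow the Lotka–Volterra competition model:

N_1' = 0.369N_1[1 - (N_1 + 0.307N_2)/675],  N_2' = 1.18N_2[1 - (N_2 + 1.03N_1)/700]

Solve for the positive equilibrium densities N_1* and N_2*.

N_1* ≈ 673, N_2* ≈ 6.95

Setting both brackets to zero gives the nullclines N_1 + 0.307N_2 = 675 and 1.03N_1 + N_2 = 700.
Substituting N_2 = 700 - 1.03N_1 into the first: N_1(1 - 0.307·1.03) = 675 - 0.307·700.
So N_1* = 460/0.684 = 673, and then N_2* = 700 - 1.03·673 = 6.95.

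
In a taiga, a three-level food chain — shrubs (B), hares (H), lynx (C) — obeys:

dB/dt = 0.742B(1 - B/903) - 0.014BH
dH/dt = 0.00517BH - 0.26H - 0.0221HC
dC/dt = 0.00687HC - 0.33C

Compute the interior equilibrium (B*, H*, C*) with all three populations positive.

From dC/dt = 0: 0.00687H* = 0.33, so H* = 48.
From dB/dt = 0: 0.742(1 - B*/903) = 0.014·48, giving B* = 903·(1 - 0.906) = 84.6.
From dH/dt = 0: 0.00517·84.6 - 0.26 = 0.0221C*, so C* = 0.177/0.0221 = 8.02.

B* ≈ 84.6, H* ≈ 48, C* ≈ 8.02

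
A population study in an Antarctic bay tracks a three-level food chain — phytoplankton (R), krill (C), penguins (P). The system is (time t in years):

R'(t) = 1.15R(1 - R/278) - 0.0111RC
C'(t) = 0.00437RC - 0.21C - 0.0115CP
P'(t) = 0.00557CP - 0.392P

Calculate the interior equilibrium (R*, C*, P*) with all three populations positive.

From dP/dt = 0: 0.00557C* = 0.392, so C* = 70.4.
From dR/dt = 0: 1.15(1 - R*/278) = 0.0111·70.4, giving R* = 278·(1 - 0.679) = 89.2.
From dC/dt = 0: 0.00437·89.2 - 0.21 = 0.0115P*, so P* = 0.18/0.0115 = 15.6.

R* ≈ 89.2, C* ≈ 70.4, P* ≈ 15.6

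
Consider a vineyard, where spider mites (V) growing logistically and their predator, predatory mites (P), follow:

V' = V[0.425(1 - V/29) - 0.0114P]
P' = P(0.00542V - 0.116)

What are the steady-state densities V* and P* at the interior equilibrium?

V* ≈ 21.4, P* ≈ 9.77

From dP/dt = 0 with P > 0: 0.00542V* = 0.116, so V* = 21.4.
Substitute into dV/dt = 0: 0.425(1 - 21.4/29) = 0.0114P*.
The bracket is 0.262, giving P* = 0.111/0.0114 = 9.77.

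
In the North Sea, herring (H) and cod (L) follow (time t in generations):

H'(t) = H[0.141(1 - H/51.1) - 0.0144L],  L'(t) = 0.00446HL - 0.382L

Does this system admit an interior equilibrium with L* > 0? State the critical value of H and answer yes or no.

The predator equation gives dL/dt > 0 only when H > 0.382/0.00446 = 85.7.
Without the predator, H → K = 51.1. Since 51.1 < 85.7, the predator cannot invade.

Threshold H = 85.7; K < 85.7, so no, the predator goes extinct.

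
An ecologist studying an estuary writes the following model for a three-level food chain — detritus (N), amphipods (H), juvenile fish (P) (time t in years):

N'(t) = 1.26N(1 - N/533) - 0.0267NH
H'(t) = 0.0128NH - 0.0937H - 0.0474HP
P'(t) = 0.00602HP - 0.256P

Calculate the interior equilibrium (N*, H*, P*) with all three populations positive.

From dP/dt = 0: 0.00602H* = 0.256, so H* = 42.5.
From dN/dt = 0: 1.26(1 - N*/533) = 0.0267·42.5, giving N* = 533·(1 - 0.901) = 52.7.
From dH/dt = 0: 0.0128·52.7 - 0.0937 = 0.0474P*, so P* = 0.581/0.0474 = 12.3.

N* ≈ 52.7, H* ≈ 42.5, P* ≈ 12.3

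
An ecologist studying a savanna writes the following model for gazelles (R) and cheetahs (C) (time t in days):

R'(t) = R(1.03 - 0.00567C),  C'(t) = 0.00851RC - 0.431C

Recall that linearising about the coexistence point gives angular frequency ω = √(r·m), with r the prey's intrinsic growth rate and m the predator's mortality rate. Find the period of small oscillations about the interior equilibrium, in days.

Here r = 1.03 and m = 0.431, so r·m = 0.444.
ω = √0.444 = 0.666 per day, hence T = 2π/ω ≈ 9.43 days.

T ≈ 9.43 days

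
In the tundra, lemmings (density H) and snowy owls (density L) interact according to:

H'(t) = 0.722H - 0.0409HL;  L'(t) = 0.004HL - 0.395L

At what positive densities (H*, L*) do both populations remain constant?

H* ≈ 98.8, L* ≈ 17.7

Set dL/dt = 0 with L > 0: 0.004H - 0.395 = 0, so H* = 0.395/0.004 = 98.8.
Set dH/dt = 0 with H > 0: 0.722 - 0.0409L = 0, so L* = 0.722/0.0409 = 17.7.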